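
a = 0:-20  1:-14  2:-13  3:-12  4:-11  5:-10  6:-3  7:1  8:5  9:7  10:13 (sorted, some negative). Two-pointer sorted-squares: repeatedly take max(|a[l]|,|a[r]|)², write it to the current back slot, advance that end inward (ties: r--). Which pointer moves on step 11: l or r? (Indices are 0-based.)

l=0 r=10: |-20|>|13| out[10]=400, l++
l=1 r=10: |-14|>|13| out[9]=196, l++
l=2 r=10: |-13|<=|13| out[8]=169, r--
l=2 r=9: |-13|>|7| out[7]=169, l++
l=3 r=9: |-12|>|7| out[6]=144, l++
l=4 r=9: |-11|>|7| out[5]=121, l++
l=5 r=9: |-10|>|7| out[4]=100, l++
l=6 r=9: |-3|<=|7| out[3]=49, r--
l=6 r=8: |-3|<=|5| out[2]=25, r--
l=6 r=7: |-3|>|1| out[1]=9, l++
l=7 r=7: |1|<=|1| out[0]=1, r--

r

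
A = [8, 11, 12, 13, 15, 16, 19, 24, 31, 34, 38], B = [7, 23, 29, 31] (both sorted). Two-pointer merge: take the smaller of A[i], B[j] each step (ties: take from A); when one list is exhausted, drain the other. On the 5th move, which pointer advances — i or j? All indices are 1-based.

[i=1,j=1] A[i]=8>B[j]=7 take 7 → j++
[i=1,j=2] A[i]=8<=B[j]=23 take 8 → i++
[i=2,j=2] A[i]=11<=B[j]=23 take 11 → i++
[i=3,j=2] A[i]=12<=B[j]=23 take 12 → i++
[i=4,j=2] A[i]=13<=B[j]=23 take 13 → i++

i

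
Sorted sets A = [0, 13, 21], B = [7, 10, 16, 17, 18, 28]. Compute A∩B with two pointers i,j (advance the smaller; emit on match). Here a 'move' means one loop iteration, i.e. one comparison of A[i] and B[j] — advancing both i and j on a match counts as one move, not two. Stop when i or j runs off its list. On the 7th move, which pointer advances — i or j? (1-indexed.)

j

i=1 j=1: 0<7, i++
i=2 j=1: 13>7, j++
i=2 j=2: 13>10, j++
i=2 j=3: 13<16, i++
i=3 j=3: 21>16, j++
i=3 j=4: 21>17, j++
i=3 j=5: 21>18, j++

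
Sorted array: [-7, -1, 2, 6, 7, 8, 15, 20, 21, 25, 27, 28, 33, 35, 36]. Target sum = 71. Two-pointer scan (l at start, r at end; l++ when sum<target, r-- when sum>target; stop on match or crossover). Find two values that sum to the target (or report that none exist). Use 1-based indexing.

(35, 36)

[1,15] -7+36=29 <71 → l++
[2,15] -1+36=35 <71 → l++
[3,15] 2+36=38 <71 → l++
[4,15] 6+36=42 <71 → l++
[5,15] 7+36=43 <71 → l++
[6,15] 8+36=44 <71 → l++
[7,15] 15+36=51 <71 → l++
[8,15] 20+36=56 <71 → l++
[9,15] 21+36=57 <71 → l++
[10,15] 25+36=61 <71 → l++
[11,15] 27+36=63 <71 → l++
[12,15] 28+36=64 <71 → l++
[13,15] 33+36=69 <71 → l++
[14,15] 35+36=71 → found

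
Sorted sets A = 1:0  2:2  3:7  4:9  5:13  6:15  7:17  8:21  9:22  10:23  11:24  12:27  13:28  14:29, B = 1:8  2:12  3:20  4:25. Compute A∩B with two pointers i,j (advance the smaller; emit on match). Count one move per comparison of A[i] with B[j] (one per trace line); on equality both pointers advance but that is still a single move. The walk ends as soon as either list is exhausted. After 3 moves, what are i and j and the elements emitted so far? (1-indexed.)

i=4, j=1, emitted=[]

i=1 j=1: 0<8, i++
i=2 j=1: 2<8, i++
i=3 j=1: 7<8, i++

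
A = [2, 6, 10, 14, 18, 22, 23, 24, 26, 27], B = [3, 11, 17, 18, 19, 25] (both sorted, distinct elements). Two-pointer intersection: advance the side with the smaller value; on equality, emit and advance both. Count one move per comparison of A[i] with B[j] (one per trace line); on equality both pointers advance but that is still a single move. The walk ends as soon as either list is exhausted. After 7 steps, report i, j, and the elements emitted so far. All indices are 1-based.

[i=1,j=1] 2<3 → i++
[i=2,j=1] 6>3 → j++
[i=2,j=2] 6<11 → i++
[i=3,j=2] 10<11 → i++
[i=4,j=2] 14>11 → j++
[i=4,j=3] 14<17 → i++
[i=5,j=3] 18>17 → j++

i=5, j=4, emitted=[]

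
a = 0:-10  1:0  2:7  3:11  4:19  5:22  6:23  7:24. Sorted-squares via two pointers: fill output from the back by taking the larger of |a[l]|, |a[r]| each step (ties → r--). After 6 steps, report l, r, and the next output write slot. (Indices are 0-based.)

l=1, r=2, next write slot=1

[0,7] |-10|<=|24| out[7]=576 → r--
[0,6] |-10|<=|23| out[6]=529 → r--
[0,5] |-10|<=|22| out[5]=484 → r--
[0,4] |-10|<=|19| out[4]=361 → r--
[0,3] |-10|<=|11| out[3]=121 → r--
[0,2] |-10|>|7| out[2]=100 → l++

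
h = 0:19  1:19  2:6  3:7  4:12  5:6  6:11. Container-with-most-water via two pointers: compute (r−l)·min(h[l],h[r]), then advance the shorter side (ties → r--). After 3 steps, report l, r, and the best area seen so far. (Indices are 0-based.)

l=0, r=3, best area=66

[0,6] min(19,11)*6=66 best=66 * → r--
[0,5] min(19,6)*5=30 best=66 → r--
[0,4] min(19,12)*4=48 best=66 → r--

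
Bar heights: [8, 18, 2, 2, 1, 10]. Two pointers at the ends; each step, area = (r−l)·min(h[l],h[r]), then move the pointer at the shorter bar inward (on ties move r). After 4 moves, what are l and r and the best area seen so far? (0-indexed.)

[0,5] min(8,10)*5=40 best=40 * → l++
[1,5] min(18,10)*4=40 best=40 → r--
[1,4] min(18,1)*3=3 best=40 → r--
[1,3] min(18,2)*2=4 best=40 → r--

l=1, r=2, best area=40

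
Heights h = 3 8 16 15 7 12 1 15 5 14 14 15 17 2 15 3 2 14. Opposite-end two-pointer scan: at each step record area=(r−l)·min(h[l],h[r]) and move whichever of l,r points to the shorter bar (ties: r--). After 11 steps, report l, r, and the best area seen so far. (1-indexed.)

[1,18] min(3,14)*17=51 best=51 * → l++
[2,18] min(8,14)*16=128 best=128 * → l++
[3,18] min(16,14)*15=210 best=210 * → r--
[3,17] min(16,2)*14=28 best=210 → r--
[3,16] min(16,3)*13=39 best=210 → r--
[3,15] min(16,15)*12=180 best=210 → r--
[3,14] min(16,2)*11=22 best=210 → r--
[3,13] min(16,17)*10=160 best=210 → l++
[4,13] min(15,17)*9=135 best=210 → l++
[5,13] min(7,17)*8=56 best=210 → l++
[6,13] min(12,17)*7=84 best=210 → l++

l=7, r=13, best area=210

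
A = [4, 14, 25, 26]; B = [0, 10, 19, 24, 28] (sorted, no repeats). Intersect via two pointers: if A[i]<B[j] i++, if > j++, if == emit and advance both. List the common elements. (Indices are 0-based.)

intersection = []

i=0 j=0: 4>0, j++
i=0 j=1: 4<10, i++
i=1 j=1: 14>10, j++
i=1 j=2: 14<19, i++
i=2 j=2: 25>19, j++
i=2 j=3: 25>24, j++
i=2 j=4: 25<28, i++
i=3 j=4: 26<28, i++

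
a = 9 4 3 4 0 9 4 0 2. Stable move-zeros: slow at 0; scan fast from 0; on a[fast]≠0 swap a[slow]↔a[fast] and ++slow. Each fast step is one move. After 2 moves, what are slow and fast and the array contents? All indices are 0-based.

slow=2, fast=2, a=[9, 4, 3, 4, 0, 9, 4, 0, 2]

slow=0 fast=0: a[fast]=9≠0 swap→a[0]=9, slow++,fast++
slow=1 fast=1: a[fast]=4≠0 swap→a[1]=4, slow++,fast++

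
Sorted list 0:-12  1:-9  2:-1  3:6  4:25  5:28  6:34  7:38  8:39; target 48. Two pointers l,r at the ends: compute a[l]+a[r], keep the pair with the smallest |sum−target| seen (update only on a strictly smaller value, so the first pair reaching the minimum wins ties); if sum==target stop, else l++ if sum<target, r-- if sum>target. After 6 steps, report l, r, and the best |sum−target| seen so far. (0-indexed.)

[0,8] -12+39=27 d=21 * → l++
[1,8] -9+39=30 d=18 * → l++
[2,8] -1+39=38 d=10 * → l++
[3,8] 6+39=45 d=3 * → l++
[4,8] 25+39=64 d=16 → r--
[4,7] 25+38=63 d=15 → r--

l=4, r=6, best |Δ|=3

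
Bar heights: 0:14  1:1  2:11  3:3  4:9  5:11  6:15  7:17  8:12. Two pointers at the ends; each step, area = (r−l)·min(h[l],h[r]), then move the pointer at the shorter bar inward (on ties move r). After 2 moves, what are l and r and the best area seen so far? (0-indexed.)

l=0 r=8: min(14,12)*8=96 best=96 *, r--
l=0 r=7: min(14,17)*7=98 best=98 *, l++

l=1, r=7, best area=98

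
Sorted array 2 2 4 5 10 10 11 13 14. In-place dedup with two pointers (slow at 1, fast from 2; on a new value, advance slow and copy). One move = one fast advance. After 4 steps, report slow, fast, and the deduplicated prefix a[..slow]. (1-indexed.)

slow=1 fast=2: a[fast]=2=a[slow] dup, fast++
slow=1 fast=3: a[fast]=4≠a[slow]=2 write a[2]=4, slow++,fast++
slow=2 fast=4: a[fast]=5≠a[slow]=4 write a[3]=5, slow++,fast++
slow=3 fast=5: a[fast]=10≠a[slow]=5 write a[4]=10, slow++,fast++

slow=4, fast=6, prefix=[2, 4, 5, 10]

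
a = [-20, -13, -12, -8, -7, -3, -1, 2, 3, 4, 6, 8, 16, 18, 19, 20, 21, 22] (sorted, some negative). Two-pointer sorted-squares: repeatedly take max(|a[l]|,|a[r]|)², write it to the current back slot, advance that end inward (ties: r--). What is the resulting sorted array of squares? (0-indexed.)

l=0 r=17: |-20|<=|22| out[17]=484, r--
l=0 r=16: |-20|<=|21| out[16]=441, r--
l=0 r=15: |-20|<=|20| out[15]=400, r--
l=0 r=14: |-20|>|19| out[14]=400, l++
l=1 r=14: |-13|<=|19| out[13]=361, r--
l=1 r=13: |-13|<=|18| out[12]=324, r--
l=1 r=12: |-13|<=|16| out[11]=256, r--
l=1 r=11: |-13|>|8| out[10]=169, l++
l=2 r=11: |-12|>|8| out[9]=144, l++
l=3 r=11: |-8|<=|8| out[8]=64, r--
l=3 r=10: |-8|>|6| out[7]=64, l++
l=4 r=10: |-7|>|6| out[6]=49, l++
l=5 r=10: |-3|<=|6| out[5]=36, r--
l=5 r=9: |-3|<=|4| out[4]=16, r--
l=5 r=8: |-3|<=|3| out[3]=9, r--
l=5 r=7: |-3|>|2| out[2]=9, l++
l=6 r=7: |-1|<=|2| out[1]=4, r--
l=6 r=6: |-1|<=|-1| out[0]=1, r--

[1, 4, 9, 9, 16, 36, 49, 64, 64, 144, 169, 256, 324, 361, 400, 400, 441, 484]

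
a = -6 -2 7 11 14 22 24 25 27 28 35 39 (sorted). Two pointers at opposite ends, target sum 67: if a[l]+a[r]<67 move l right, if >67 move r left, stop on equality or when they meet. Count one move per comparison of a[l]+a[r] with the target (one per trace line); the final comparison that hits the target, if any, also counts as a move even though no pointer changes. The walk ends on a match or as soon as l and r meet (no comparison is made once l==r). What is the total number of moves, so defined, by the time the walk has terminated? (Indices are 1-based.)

[1,12] -6+39=33 <67 → l++
[2,12] -2+39=37 <67 → l++
[3,12] 7+39=46 <67 → l++
[4,12] 11+39=50 <67 → l++
[5,12] 14+39=53 <67 → l++
[6,12] 22+39=61 <67 → l++
[7,12] 24+39=63 <67 → l++
[8,12] 25+39=64 <67 → l++
[9,12] 27+39=66 <67 → l++
[10,12] 28+39=67 → found

10 moves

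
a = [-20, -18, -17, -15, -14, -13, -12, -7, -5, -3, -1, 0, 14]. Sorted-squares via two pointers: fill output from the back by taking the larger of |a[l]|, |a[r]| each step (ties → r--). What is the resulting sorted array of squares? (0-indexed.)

l=0 r=12: |-20|>|14| out[12]=400, l++
l=1 r=12: |-18|>|14| out[11]=324, l++
l=2 r=12: |-17|>|14| out[10]=289, l++
l=3 r=12: |-15|>|14| out[9]=225, l++
l=4 r=12: |-14|<=|14| out[8]=196, r--
l=4 r=11: |-14|>|0| out[7]=196, l++
l=5 r=11: |-13|>|0| out[6]=169, l++
l=6 r=11: |-12|>|0| out[5]=144, l++
l=7 r=11: |-7|>|0| out[4]=49, l++
l=8 r=11: |-5|>|0| out[3]=25, l++
l=9 r=11: |-3|>|0| out[2]=9, l++
l=10 r=11: |-1|>|0| out[1]=1, l++
l=11 r=11: |0|<=|0| out[0]=0, r--

[0, 1, 9, 25, 49, 144, 169, 196, 196, 225, 289, 324, 400]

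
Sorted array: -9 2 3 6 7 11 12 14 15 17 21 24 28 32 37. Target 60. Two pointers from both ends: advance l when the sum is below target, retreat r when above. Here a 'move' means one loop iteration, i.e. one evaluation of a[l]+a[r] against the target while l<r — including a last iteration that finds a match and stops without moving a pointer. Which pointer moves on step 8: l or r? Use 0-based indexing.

l

[0,14] -9+37=28 <60 → l++
[1,14] 2+37=39 <60 → l++
[2,14] 3+37=40 <60 → l++
[3,14] 6+37=43 <60 → l++
[4,14] 7+37=44 <60 → l++
[5,14] 11+37=48 <60 → l++
[6,14] 12+37=49 <60 → l++
[7,14] 14+37=51 <60 → l++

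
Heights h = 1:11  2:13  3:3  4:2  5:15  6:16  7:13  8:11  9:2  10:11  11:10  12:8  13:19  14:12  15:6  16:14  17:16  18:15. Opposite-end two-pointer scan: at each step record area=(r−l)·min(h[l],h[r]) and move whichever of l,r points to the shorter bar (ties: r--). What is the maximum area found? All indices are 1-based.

max area = 208

[1,18] min(11,15)*17=187 best=187 * → l++
[2,18] min(13,15)*16=208 best=208 * → l++
[3,18] min(3,15)*15=45 best=208 → l++
[4,18] min(2,15)*14=28 best=208 → l++
[5,18] min(15,15)*13=195 best=208 → r--
[5,17] min(15,16)*12=180 best=208 → l++
[6,17] min(16,16)*11=176 best=208 → r--
[6,16] min(16,14)*10=140 best=208 → r--
[6,15] min(16,6)*9=54 best=208 → r--
[6,14] min(16,12)*8=96 best=208 → r--
[6,13] min(16,19)*7=112 best=208 → l++
[7,13] min(13,19)*6=78 best=208 → l++
[8,13] min(11,19)*5=55 best=208 → l++
[9,13] min(2,19)*4=8 best=208 → l++
[10,13] min(11,19)*3=33 best=208 → l++
[11,13] min(10,19)*2=20 best=208 → l++
[12,13] min(8,19)*1=8 best=208 → l++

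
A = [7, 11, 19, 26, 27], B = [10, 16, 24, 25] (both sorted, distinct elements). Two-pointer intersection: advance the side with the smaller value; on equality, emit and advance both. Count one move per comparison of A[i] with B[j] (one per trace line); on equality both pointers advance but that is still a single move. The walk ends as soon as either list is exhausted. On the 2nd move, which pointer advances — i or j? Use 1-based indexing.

j

i=1 j=1: 7<10, i++
i=2 j=1: 11>10, j++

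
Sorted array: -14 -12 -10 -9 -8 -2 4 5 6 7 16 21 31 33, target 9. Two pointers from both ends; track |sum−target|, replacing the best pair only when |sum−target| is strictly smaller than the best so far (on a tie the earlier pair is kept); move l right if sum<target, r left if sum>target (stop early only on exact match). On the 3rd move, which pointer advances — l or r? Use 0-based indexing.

l=0 r=13: -14+33=19 d=10 *, r--
l=0 r=12: -14+31=17 d=8 *, r--
l=0 r=11: -14+21=7 d=2 *, l++

l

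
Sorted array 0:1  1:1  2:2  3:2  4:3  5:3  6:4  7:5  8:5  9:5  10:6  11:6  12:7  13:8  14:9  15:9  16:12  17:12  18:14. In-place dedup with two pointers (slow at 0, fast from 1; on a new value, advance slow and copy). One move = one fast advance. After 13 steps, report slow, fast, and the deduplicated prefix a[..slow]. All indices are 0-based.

(s=0,f=1) a[fast]=1=a[slow] dup → fast++
(s=0,f=2) a[fast]=2≠a[slow]=1 write a[1]=2 → slow++,fast++
(s=1,f=3) a[fast]=2=a[slow] dup → fast++
(s=1,f=4) a[fast]=3≠a[slow]=2 write a[2]=3 → slow++,fast++
(s=2,f=5) a[fast]=3=a[slow] dup → fast++
(s=2,f=6) a[fast]=4≠a[slow]=3 write a[3]=4 → slow++,fast++
(s=3,f=7) a[fast]=5≠a[slow]=4 write a[4]=5 → slow++,fast++
(s=4,f=8) a[fast]=5=a[slow] dup → fast++
(s=4,f=9) a[fast]=5=a[slow] dup → fast++
(s=4,f=10) a[fast]=6≠a[slow]=5 write a[5]=6 → slow++,fast++
(s=5,f=11) a[fast]=6=a[slow] dup → fast++
(s=5,f=12) a[fast]=7≠a[slow]=6 write a[6]=7 → slow++,fast++
(s=6,f=13) a[fast]=8≠a[slow]=7 write a[7]=8 → slow++,fast++

slow=7, fast=14, prefix=[1, 2, 3, 4, 5, 6, 7, 8]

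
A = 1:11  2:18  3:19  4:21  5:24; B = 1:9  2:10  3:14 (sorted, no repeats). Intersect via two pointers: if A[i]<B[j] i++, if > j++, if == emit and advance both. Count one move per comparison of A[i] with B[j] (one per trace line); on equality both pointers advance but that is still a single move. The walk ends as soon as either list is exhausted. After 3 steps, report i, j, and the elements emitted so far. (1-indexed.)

[i=1,j=1] 11>9 → j++
[i=1,j=2] 11>10 → j++
[i=1,j=3] 11<14 → i++

i=2, j=3, emitted=[]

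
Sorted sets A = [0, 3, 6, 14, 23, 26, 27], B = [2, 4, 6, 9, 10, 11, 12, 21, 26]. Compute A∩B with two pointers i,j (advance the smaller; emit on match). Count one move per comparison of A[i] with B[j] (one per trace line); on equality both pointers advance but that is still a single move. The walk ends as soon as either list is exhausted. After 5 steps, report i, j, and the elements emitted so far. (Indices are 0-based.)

[i=0,j=0] 0<2 → i++
[i=1,j=0] 3>2 → j++
[i=1,j=1] 3<4 → i++
[i=2,j=1] 6>4 → j++
[i=2,j=2] 6==6 emit → i++,j++

i=3, j=3, emitted=[6]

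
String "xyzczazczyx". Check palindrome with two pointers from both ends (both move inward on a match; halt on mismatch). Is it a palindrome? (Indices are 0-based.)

l=0 r=10: 'x'=='x', l++,r--
l=1 r=9: 'y'=='y', l++,r--
l=2 r=8: 'z'=='z', l++,r--
l=3 r=7: 'c'=='c', l++,r--
l=4 r=6: 'z'=='z', l++,r--

palindrome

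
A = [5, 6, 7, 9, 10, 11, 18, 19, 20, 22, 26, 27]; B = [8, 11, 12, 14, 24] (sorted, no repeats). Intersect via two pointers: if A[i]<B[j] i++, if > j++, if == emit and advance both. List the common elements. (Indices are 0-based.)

intersection = [11]

[i=0,j=0] 5<8 → i++
[i=1,j=0] 6<8 → i++
[i=2,j=0] 7<8 → i++
[i=3,j=0] 9>8 → j++
[i=3,j=1] 9<11 → i++
[i=4,j=1] 10<11 → i++
[i=5,j=1] 11==11 emit → i++,j++
[i=6,j=2] 18>12 → j++
[i=6,j=3] 18>14 → j++
[i=6,j=4] 18<24 → i++
[i=7,j=4] 19<24 → i++
[i=8,j=4] 20<24 → i++
[i=9,j=4] 22<24 → i++
[i=10,j=4] 26>24 → j++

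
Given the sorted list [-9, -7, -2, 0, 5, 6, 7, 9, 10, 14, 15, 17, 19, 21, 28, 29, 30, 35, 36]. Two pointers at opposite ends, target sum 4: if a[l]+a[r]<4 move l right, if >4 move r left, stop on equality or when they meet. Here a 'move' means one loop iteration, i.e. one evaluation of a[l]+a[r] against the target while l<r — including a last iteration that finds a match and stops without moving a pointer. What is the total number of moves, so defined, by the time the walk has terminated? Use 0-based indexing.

16 moves

l=0 r=18: -9+36=27 >4, r--
l=0 r=17: -9+35=26 >4, r--
l=0 r=16: -9+30=21 >4, r--
l=0 r=15: -9+29=20 >4, r--
l=0 r=14: -9+28=19 >4, r--
l=0 r=13: -9+21=12 >4, r--
l=0 r=12: -9+19=10 >4, r--
l=0 r=11: -9+17=8 >4, r--
l=0 r=10: -9+15=6 >4, r--
l=0 r=9: -9+14=5 >4, r--
l=0 r=8: -9+10=1 <4, l++
l=1 r=8: -7+10=3 <4, l++
l=2 r=8: -2+10=8 >4, r--
l=2 r=7: -2+9=7 >4, r--
l=2 r=6: -2+7=5 >4, r--
l=2 r=5: -2+6=4, found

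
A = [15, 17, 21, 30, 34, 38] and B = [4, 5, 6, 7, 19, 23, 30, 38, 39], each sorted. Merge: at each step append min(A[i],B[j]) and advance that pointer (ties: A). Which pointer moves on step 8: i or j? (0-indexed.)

i=0 j=0: A[i]=15>B[j]=4 take 4, j++
i=0 j=1: A[i]=15>B[j]=5 take 5, j++
i=0 j=2: A[i]=15>B[j]=6 take 6, j++
i=0 j=3: A[i]=15>B[j]=7 take 7, j++
i=0 j=4: A[i]=15<=B[j]=19 take 15, i++
i=1 j=4: A[i]=17<=B[j]=19 take 17, i++
i=2 j=4: A[i]=21>B[j]=19 take 19, j++
i=2 j=5: A[i]=21<=B[j]=23 take 21, i++

i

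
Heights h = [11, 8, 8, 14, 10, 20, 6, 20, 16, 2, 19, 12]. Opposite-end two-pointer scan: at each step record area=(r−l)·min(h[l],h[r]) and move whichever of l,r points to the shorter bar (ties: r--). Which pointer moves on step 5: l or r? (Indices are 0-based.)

l

[0,11] min(11,12)*11=121 best=121 * → l++
[1,11] min(8,12)*10=80 best=121 → l++
[2,11] min(8,12)*9=72 best=121 → l++
[3,11] min(14,12)*8=96 best=121 → r--
[3,10] min(14,19)*7=98 best=121 → l++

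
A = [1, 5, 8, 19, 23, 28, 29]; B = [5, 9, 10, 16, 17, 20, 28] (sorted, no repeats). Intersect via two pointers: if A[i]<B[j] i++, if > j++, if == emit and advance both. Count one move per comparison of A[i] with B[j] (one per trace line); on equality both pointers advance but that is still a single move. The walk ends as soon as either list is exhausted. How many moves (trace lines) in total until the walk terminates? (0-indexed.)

[i=0,j=0] 1<5 → i++
[i=1,j=0] 5==5 emit → i++,j++
[i=2,j=1] 8<9 → i++
[i=3,j=1] 19>9 → j++
[i=3,j=2] 19>10 → j++
[i=3,j=3] 19>16 → j++
[i=3,j=4] 19>17 → j++
[i=3,j=5] 19<20 → i++
[i=4,j=5] 23>20 → j++
[i=4,j=6] 23<28 → i++
[i=5,j=6] 28==28 emit → i++,j++

11 moves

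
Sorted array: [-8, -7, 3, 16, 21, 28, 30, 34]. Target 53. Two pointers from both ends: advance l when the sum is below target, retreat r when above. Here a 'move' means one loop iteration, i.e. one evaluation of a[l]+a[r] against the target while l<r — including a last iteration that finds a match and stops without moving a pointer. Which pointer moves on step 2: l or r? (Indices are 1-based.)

l

[1,8] -8+34=26 <53 → l++
[2,8] -7+34=27 <53 → l++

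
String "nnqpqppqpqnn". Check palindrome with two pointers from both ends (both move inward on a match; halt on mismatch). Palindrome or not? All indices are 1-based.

l=1 r=12: 'n'=='n', l++,r--
l=2 r=11: 'n'=='n', l++,r--
l=3 r=10: 'q'=='q', l++,r--
l=4 r=9: 'p'=='p', l++,r--
l=5 r=8: 'q'=='q', l++,r--
l=6 r=7: 'p'=='p', l++,r--

palindrome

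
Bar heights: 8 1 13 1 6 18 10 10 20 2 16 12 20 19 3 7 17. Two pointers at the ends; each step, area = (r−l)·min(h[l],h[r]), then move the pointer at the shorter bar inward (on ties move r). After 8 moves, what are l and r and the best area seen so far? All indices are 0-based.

[0,16] min(8,17)*16=128 best=128 * → l++
[1,16] min(1,17)*15=15 best=128 → l++
[2,16] min(13,17)*14=182 best=182 * → l++
[3,16] min(1,17)*13=13 best=182 → l++
[4,16] min(6,17)*12=72 best=182 → l++
[5,16] min(18,17)*11=187 best=187 * → r--
[5,15] min(18,7)*10=70 best=187 → r--
[5,14] min(18,3)*9=27 best=187 → r--

l=5, r=13, best area=187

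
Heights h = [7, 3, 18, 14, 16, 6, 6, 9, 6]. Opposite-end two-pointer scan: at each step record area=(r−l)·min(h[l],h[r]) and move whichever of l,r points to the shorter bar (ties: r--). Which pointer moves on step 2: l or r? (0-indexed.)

[0,8] min(7,6)*8=48 best=48 * → r--
[0,7] min(7,9)*7=49 best=49 * → l++

l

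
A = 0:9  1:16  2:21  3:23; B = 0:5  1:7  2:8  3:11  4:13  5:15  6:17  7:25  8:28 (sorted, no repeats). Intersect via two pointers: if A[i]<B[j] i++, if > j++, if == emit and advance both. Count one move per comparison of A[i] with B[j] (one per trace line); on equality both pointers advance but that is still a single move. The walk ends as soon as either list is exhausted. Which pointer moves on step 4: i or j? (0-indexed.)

[i=0,j=0] 9>5 → j++
[i=0,j=1] 9>7 → j++
[i=0,j=2] 9>8 → j++
[i=0,j=3] 9<11 → i++

i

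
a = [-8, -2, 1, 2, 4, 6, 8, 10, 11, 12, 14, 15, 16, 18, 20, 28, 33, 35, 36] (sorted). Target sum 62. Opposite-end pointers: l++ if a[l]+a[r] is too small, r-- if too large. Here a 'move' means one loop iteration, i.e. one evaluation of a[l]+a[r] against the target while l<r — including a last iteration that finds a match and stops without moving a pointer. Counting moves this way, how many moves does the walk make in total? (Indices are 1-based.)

[1,19] -8+36=28 <62 → l++
[2,19] -2+36=34 <62 → l++
[3,19] 1+36=37 <62 → l++
[4,19] 2+36=38 <62 → l++
[5,19] 4+36=40 <62 → l++
[6,19] 6+36=42 <62 → l++
[7,19] 8+36=44 <62 → l++
[8,19] 10+36=46 <62 → l++
[9,19] 11+36=47 <62 → l++
[10,19] 12+36=48 <62 → l++
[11,19] 14+36=50 <62 → l++
[12,19] 15+36=51 <62 → l++
[13,19] 16+36=52 <62 → l++
[14,19] 18+36=54 <62 → l++
[15,19] 20+36=56 <62 → l++
[16,19] 28+36=64 >62 → r--
[16,18] 28+35=63 >62 → r--
[16,17] 28+33=61 <62 → l++

18 moves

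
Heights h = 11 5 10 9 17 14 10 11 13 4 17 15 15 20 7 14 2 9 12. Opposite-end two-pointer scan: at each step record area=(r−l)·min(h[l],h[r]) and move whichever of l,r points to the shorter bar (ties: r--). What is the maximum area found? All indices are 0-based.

max area = 198

[0,18] min(11,12)*18=198 best=198 * → l++
[1,18] min(5,12)*17=85 best=198 → l++
[2,18] min(10,12)*16=160 best=198 → l++
[3,18] min(9,12)*15=135 best=198 → l++
[4,18] min(17,12)*14=168 best=198 → r--
[4,17] min(17,9)*13=117 best=198 → r--
[4,16] min(17,2)*12=24 best=198 → r--
[4,15] min(17,14)*11=154 best=198 → r--
[4,14] min(17,7)*10=70 best=198 → r--
[4,13] min(17,20)*9=153 best=198 → l++
[5,13] min(14,20)*8=112 best=198 → l++
[6,13] min(10,20)*7=70 best=198 → l++
[7,13] min(11,20)*6=66 best=198 → l++
[8,13] min(13,20)*5=65 best=198 → l++
[9,13] min(4,20)*4=16 best=198 → l++
[10,13] min(17,20)*3=51 best=198 → l++
[11,13] min(15,20)*2=30 best=198 → l++
[12,13] min(15,20)*1=15 best=198 → l++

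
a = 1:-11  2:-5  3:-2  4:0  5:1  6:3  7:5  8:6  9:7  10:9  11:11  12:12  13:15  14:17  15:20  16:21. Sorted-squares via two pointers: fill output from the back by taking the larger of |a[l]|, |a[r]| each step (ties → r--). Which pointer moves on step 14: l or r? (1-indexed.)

[1,16] |-11|<=|21| out[16]=441 → r--
[1,15] |-11|<=|20| out[15]=400 → r--
[1,14] |-11|<=|17| out[14]=289 → r--
[1,13] |-11|<=|15| out[13]=225 → r--
[1,12] |-11|<=|12| out[12]=144 → r--
[1,11] |-11|<=|11| out[11]=121 → r--
[1,10] |-11|>|9| out[10]=121 → l++
[2,10] |-5|<=|9| out[9]=81 → r--
[2,9] |-5|<=|7| out[8]=49 → r--
[2,8] |-5|<=|6| out[7]=36 → r--
[2,7] |-5|<=|5| out[6]=25 → r--
[2,6] |-5|>|3| out[5]=25 → l++
[3,6] |-2|<=|3| out[4]=9 → r--
[3,5] |-2|>|1| out[3]=4 → l++

l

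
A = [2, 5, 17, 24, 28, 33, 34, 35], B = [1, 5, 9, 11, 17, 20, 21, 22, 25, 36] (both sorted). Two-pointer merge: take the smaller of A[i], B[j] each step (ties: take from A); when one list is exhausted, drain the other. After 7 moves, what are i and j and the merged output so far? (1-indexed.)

i=1 j=1: A[i]=2>B[j]=1 take 1, j++
i=1 j=2: A[i]=2<=B[j]=5 take 2, i++
i=2 j=2: A[i]=5<=B[j]=5 take 5, i++
i=3 j=2: A[i]=17>B[j]=5 take 5, j++
i=3 j=3: A[i]=17>B[j]=9 take 9, j++
i=3 j=4: A[i]=17>B[j]=11 take 11, j++
i=3 j=5: A[i]=17<=B[j]=17 take 17, i++

i=4, j=5, merged so far=[1, 2, 5, 5, 9, 11, 17]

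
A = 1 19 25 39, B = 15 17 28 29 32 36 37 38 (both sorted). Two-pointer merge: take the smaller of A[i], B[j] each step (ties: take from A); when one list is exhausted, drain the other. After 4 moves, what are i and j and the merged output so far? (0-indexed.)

i=2, j=2, merged so far=[1, 15, 17, 19]

i=0 j=0: A[i]=1<=B[j]=15 take 1, i++
i=1 j=0: A[i]=19>B[j]=15 take 15, j++
i=1 j=1: A[i]=19>B[j]=17 take 17, j++
i=1 j=2: A[i]=19<=B[j]=28 take 19, i++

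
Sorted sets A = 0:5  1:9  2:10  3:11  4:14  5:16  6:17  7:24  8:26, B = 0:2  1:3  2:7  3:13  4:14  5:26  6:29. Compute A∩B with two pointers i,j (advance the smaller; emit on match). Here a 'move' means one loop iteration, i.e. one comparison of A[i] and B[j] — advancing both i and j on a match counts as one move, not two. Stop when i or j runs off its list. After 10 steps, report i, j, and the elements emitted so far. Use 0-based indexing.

i=6, j=5, emitted=[14]

[i=0,j=0] 5>2 → j++
[i=0,j=1] 5>3 → j++
[i=0,j=2] 5<7 → i++
[i=1,j=2] 9>7 → j++
[i=1,j=3] 9<13 → i++
[i=2,j=3] 10<13 → i++
[i=3,j=3] 11<13 → i++
[i=4,j=3] 14>13 → j++
[i=4,j=4] 14==14 emit → i++,j++
[i=5,j=5] 16<26 → i++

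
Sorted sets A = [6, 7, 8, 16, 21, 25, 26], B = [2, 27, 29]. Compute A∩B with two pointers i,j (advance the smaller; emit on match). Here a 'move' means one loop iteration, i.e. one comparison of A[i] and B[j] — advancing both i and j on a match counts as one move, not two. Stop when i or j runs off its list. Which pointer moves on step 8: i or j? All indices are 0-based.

i

[i=0,j=0] 6>2 → j++
[i=0,j=1] 6<27 → i++
[i=1,j=1] 7<27 → i++
[i=2,j=1] 8<27 → i++
[i=3,j=1] 16<27 → i++
[i=4,j=1] 21<27 → i++
[i=5,j=1] 25<27 → i++
[i=6,j=1] 26<27 → i++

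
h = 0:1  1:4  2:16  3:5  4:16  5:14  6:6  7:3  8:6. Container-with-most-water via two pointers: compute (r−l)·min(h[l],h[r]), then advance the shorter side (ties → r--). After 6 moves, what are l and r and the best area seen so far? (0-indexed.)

[0,8] min(1,6)*8=8 best=8 * → l++
[1,8] min(4,6)*7=28 best=28 * → l++
[2,8] min(16,6)*6=36 best=36 * → r--
[2,7] min(16,3)*5=15 best=36 → r--
[2,6] min(16,6)*4=24 best=36 → r--
[2,5] min(16,14)*3=42 best=42 * → r--

l=2, r=4, best area=42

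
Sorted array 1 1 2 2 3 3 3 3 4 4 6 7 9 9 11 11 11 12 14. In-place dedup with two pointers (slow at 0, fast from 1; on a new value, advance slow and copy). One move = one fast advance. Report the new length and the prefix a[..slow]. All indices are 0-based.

(s=0,f=1) a[fast]=1=a[slow] dup → fast++
(s=0,f=2) a[fast]=2≠a[slow]=1 write a[1]=2 → slow++,fast++
(s=1,f=3) a[fast]=2=a[slow] dup → fast++
(s=1,f=4) a[fast]=3≠a[slow]=2 write a[2]=3 → slow++,fast++
(s=2,f=5) a[fast]=3=a[slow] dup → fast++
(s=2,f=6) a[fast]=3=a[slow] dup → fast++
(s=2,f=7) a[fast]=3=a[slow] dup → fast++
(s=2,f=8) a[fast]=4≠a[slow]=3 write a[3]=4 → slow++,fast++
(s=3,f=9) a[fast]=4=a[slow] dup → fast++
(s=3,f=10) a[fast]=6≠a[slow]=4 write a[4]=6 → slow++,fast++
(s=4,f=11) a[fast]=7≠a[slow]=6 write a[5]=7 → slow++,fast++
(s=5,f=12) a[fast]=9≠a[slow]=7 write a[6]=9 → slow++,fast++
(s=6,f=13) a[fast]=9=a[slow] dup → fast++
(s=6,f=14) a[fast]=11≠a[slow]=9 write a[7]=11 → slow++,fast++
(s=7,f=15) a[fast]=11=a[slow] dup → fast++
(s=7,f=16) a[fast]=11=a[slow] dup → fast++
(s=7,f=17) a[fast]=12≠a[slow]=11 write a[8]=12 → slow++,fast++
(s=8,f=18) a[fast]=14≠a[slow]=12 write a[9]=14 → slow++,fast++

length 10; prefix = [1, 2, 3, 4, 6, 7, 9, 11, 12, 14]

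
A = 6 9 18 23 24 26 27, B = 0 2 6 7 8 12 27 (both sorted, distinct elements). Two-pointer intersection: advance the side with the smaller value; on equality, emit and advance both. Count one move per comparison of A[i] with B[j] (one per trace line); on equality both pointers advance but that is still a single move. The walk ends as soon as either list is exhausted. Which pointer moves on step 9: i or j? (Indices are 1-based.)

i=1 j=1: 6>0, j++
i=1 j=2: 6>2, j++
i=1 j=3: 6==6 emit, i++,j++
i=2 j=4: 9>7, j++
i=2 j=5: 9>8, j++
i=2 j=6: 9<12, i++
i=3 j=6: 18>12, j++
i=3 j=7: 18<27, i++
i=4 j=7: 23<27, i++

i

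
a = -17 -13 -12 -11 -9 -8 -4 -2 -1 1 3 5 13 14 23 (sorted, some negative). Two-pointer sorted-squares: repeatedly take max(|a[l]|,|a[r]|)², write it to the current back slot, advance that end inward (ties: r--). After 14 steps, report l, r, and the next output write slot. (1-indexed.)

[1,15] |-17|<=|23| out[15]=529 → r--
[1,14] |-17|>|14| out[14]=289 → l++
[2,14] |-13|<=|14| out[13]=196 → r--
[2,13] |-13|<=|13| out[12]=169 → r--
[2,12] |-13|>|5| out[11]=169 → l++
[3,12] |-12|>|5| out[10]=144 → l++
[4,12] |-11|>|5| out[9]=121 → l++
[5,12] |-9|>|5| out[8]=81 → l++
[6,12] |-8|>|5| out[7]=64 → l++
[7,12] |-4|<=|5| out[6]=25 → r--
[7,11] |-4|>|3| out[5]=16 → l++
[8,11] |-2|<=|3| out[4]=9 → r--
[8,10] |-2|>|1| out[3]=4 → l++
[9,10] |-1|<=|1| out[2]=1 → r--

l=9, r=9, next write slot=1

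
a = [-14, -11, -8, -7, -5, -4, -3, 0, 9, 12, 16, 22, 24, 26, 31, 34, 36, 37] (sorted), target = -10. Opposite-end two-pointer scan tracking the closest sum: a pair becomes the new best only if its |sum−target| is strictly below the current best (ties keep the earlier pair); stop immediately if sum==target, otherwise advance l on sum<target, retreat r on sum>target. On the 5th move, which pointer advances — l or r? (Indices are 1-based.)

r

[1,18] -14+37=23 d=33 * → r--
[1,17] -14+36=22 d=32 * → r--
[1,16] -14+34=20 d=30 * → r--
[1,15] -14+31=17 d=27 * → r--
[1,14] -14+26=12 d=22 * → r--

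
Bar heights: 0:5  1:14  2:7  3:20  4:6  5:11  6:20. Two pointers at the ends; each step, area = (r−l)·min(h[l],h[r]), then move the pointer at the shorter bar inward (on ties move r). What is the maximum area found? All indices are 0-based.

l=0 r=6: min(5,20)*6=30 best=30 *, l++
l=1 r=6: min(14,20)*5=70 best=70 *, l++
l=2 r=6: min(7,20)*4=28 best=70, l++
l=3 r=6: min(20,20)*3=60 best=70, r--
l=3 r=5: min(20,11)*2=22 best=70, r--
l=3 r=4: min(20,6)*1=6 best=70, r--

max area = 70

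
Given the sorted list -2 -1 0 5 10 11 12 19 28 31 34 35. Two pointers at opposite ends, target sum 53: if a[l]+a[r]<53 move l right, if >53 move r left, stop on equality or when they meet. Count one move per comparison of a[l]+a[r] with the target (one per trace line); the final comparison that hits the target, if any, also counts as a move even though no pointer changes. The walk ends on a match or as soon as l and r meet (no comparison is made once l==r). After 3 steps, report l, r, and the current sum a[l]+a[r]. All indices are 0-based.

l=0 r=11: -2+35=33 <53, l++
l=1 r=11: -1+35=34 <53, l++
l=2 r=11: 0+35=35 <53, l++

l=3, r=11, sum=40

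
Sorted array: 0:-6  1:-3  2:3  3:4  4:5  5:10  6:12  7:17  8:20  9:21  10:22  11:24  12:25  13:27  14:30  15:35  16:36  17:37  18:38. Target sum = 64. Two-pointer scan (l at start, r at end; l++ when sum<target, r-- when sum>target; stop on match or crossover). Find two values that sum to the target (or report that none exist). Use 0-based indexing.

l=0 r=18: -6+38=32 <64, l++
l=1 r=18: -3+38=35 <64, l++
l=2 r=18: 3+38=41 <64, l++
l=3 r=18: 4+38=42 <64, l++
l=4 r=18: 5+38=43 <64, l++
l=5 r=18: 10+38=48 <64, l++
l=6 r=18: 12+38=50 <64, l++
l=7 r=18: 17+38=55 <64, l++
l=8 r=18: 20+38=58 <64, l++
l=9 r=18: 21+38=59 <64, l++
l=10 r=18: 22+38=60 <64, l++
l=11 r=18: 24+38=62 <64, l++
l=12 r=18: 25+38=63 <64, l++
l=13 r=18: 27+38=65 >64, r--
l=13 r=17: 27+37=64, found

(27, 37)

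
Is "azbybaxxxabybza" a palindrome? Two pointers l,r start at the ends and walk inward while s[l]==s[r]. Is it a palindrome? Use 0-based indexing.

[0,14] 'a'=='a' → l++,r--
[1,13] 'z'=='z' → l++,r--
[2,12] 'b'=='b' → l++,r--
[3,11] 'y'=='y' → l++,r--
[4,10] 'b'=='b' → l++,r--
[5,9] 'a'=='a' → l++,r--
[6,8] 'x'=='x' → l++,r--

palindrome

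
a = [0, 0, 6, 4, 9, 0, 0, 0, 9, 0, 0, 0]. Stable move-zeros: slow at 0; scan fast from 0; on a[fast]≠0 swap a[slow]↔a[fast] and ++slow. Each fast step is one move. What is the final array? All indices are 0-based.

slow=0 fast=0: a[fast]=0, fast++
slow=0 fast=1: a[fast]=0, fast++
slow=0 fast=2: a[fast]=6≠0 swap→a[0]=6, slow++,fast++
slow=1 fast=3: a[fast]=4≠0 swap→a[1]=4, slow++,fast++
slow=2 fast=4: a[fast]=9≠0 swap→a[2]=9, slow++,fast++
slow=3 fast=5: a[fast]=0, fast++
slow=3 fast=6: a[fast]=0, fast++
slow=3 fast=7: a[fast]=0, fast++
slow=3 fast=8: a[fast]=9≠0 swap→a[3]=9, slow++,fast++
slow=4 fast=9: a[fast]=0, fast++
slow=4 fast=10: a[fast]=0, fast++
slow=4 fast=11: a[fast]=0, fast++

[6, 4, 9, 9, 0, 0, 0, 0, 0, 0, 0, 0]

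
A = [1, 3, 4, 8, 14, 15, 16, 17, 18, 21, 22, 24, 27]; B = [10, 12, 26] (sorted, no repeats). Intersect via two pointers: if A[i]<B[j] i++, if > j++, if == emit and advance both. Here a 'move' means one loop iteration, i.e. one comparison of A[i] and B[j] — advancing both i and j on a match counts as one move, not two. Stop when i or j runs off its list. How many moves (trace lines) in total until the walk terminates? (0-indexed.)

i=0 j=0: 1<10, i++
i=1 j=0: 3<10, i++
i=2 j=0: 4<10, i++
i=3 j=0: 8<10, i++
i=4 j=0: 14>10, j++
i=4 j=1: 14>12, j++
i=4 j=2: 14<26, i++
i=5 j=2: 15<26, i++
i=6 j=2: 16<26, i++
i=7 j=2: 17<26, i++
i=8 j=2: 18<26, i++
i=9 j=2: 21<26, i++
i=10 j=2: 22<26, i++
i=11 j=2: 24<26, i++
i=12 j=2: 27>26, j++

15 moves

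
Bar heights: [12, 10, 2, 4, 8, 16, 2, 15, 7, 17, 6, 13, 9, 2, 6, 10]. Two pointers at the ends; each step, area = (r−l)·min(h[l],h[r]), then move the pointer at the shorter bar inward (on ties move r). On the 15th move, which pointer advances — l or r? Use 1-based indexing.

l

[1,16] min(12,10)*15=150 best=150 * → r--
[1,15] min(12,6)*14=84 best=150 → r--
[1,14] min(12,2)*13=26 best=150 → r--
[1,13] min(12,9)*12=108 best=150 → r--
[1,12] min(12,13)*11=132 best=150 → l++
[2,12] min(10,13)*10=100 best=150 → l++
[3,12] min(2,13)*9=18 best=150 → l++
[4,12] min(4,13)*8=32 best=150 → l++
[5,12] min(8,13)*7=56 best=150 → l++
[6,12] min(16,13)*6=78 best=150 → r--
[6,11] min(16,6)*5=30 best=150 → r--
[6,10] min(16,17)*4=64 best=150 → l++
[7,10] min(2,17)*3=6 best=150 → l++
[8,10] min(15,17)*2=30 best=150 → l++
[9,10] min(7,17)*1=7 best=150 → l++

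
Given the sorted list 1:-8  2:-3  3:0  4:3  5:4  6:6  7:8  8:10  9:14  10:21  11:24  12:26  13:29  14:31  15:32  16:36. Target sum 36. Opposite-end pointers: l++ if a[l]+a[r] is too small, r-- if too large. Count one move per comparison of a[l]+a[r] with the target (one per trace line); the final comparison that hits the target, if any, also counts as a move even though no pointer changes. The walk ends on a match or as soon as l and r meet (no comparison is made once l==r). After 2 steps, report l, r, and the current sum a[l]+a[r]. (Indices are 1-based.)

l=1 r=16: -8+36=28 <36, l++
l=2 r=16: -3+36=33 <36, l++

l=3, r=16, sum=36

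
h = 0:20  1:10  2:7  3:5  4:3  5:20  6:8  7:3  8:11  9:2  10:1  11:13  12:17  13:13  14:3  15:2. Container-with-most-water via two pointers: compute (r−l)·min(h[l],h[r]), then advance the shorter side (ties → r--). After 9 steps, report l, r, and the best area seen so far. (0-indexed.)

l=0 r=15: min(20,2)*15=30 best=30 *, r--
l=0 r=14: min(20,3)*14=42 best=42 *, r--
l=0 r=13: min(20,13)*13=169 best=169 *, r--
l=0 r=12: min(20,17)*12=204 best=204 *, r--
l=0 r=11: min(20,13)*11=143 best=204, r--
l=0 r=10: min(20,1)*10=10 best=204, r--
l=0 r=9: min(20,2)*9=18 best=204, r--
l=0 r=8: min(20,11)*8=88 best=204, r--
l=0 r=7: min(20,3)*7=21 best=204, r--

l=0, r=6, best area=204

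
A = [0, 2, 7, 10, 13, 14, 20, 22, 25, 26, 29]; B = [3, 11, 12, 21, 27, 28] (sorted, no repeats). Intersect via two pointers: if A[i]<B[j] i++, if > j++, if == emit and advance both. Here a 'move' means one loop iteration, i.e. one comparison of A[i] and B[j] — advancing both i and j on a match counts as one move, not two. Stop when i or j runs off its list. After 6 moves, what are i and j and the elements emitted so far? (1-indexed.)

[i=1,j=1] 0<3 → i++
[i=2,j=1] 2<3 → i++
[i=3,j=1] 7>3 → j++
[i=3,j=2] 7<11 → i++
[i=4,j=2] 10<11 → i++
[i=5,j=2] 13>11 → j++

i=5, j=3, emitted=[]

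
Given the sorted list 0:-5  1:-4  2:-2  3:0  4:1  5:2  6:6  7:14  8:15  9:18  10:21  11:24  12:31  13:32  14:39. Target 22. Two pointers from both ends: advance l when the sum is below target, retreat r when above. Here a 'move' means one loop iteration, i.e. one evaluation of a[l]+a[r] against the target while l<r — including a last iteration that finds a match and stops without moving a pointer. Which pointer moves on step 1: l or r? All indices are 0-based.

r

l=0 r=14: -5+39=34 >22, r--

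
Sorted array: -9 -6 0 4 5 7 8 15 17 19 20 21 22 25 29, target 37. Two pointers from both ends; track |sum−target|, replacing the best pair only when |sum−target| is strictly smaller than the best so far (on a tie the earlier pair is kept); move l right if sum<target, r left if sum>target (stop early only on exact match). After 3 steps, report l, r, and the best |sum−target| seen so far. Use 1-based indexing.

l=4, r=15, best |Δ|=8

l=1 r=15: -9+29=20 d=17 *, l++
l=2 r=15: -6+29=23 d=14 *, l++
l=3 r=15: 0+29=29 d=8 *, l++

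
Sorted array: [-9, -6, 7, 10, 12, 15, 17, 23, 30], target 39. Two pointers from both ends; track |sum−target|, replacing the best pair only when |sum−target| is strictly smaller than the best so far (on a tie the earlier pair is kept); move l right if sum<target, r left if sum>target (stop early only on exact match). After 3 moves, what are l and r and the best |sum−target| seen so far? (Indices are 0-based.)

l=0 r=8: -9+30=21 d=18 *, l++
l=1 r=8: -6+30=24 d=15 *, l++
l=2 r=8: 7+30=37 d=2 *, l++

l=3, r=8, best |Δ|=2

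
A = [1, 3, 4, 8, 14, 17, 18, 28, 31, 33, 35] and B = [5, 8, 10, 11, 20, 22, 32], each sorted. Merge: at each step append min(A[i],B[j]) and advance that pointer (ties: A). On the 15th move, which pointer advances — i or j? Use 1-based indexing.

i

i=1 j=1: A[i]=1<=B[j]=5 take 1, i++
i=2 j=1: A[i]=3<=B[j]=5 take 3, i++
i=3 j=1: A[i]=4<=B[j]=5 take 4, i++
i=4 j=1: A[i]=8>B[j]=5 take 5, j++
i=4 j=2: A[i]=8<=B[j]=8 take 8, i++
i=5 j=2: A[i]=14>B[j]=8 take 8, j++
i=5 j=3: A[i]=14>B[j]=10 take 10, j++
i=5 j=4: A[i]=14>B[j]=11 take 11, j++
i=5 j=5: A[i]=14<=B[j]=20 take 14, i++
i=6 j=5: A[i]=17<=B[j]=20 take 17, i++
i=7 j=5: A[i]=18<=B[j]=20 take 18, i++
i=8 j=5: A[i]=28>B[j]=20 take 20, j++
i=8 j=6: A[i]=28>B[j]=22 take 22, j++
i=8 j=7: A[i]=28<=B[j]=32 take 28, i++
i=9 j=7: A[i]=31<=B[j]=32 take 31, i++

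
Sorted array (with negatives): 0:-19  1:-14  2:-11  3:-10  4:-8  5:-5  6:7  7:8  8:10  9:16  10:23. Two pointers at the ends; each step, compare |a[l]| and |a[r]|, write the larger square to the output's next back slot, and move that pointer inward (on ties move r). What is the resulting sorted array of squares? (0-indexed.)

[25, 49, 64, 64, 100, 100, 121, 196, 256, 361, 529]

l=0 r=10: |-19|<=|23| out[10]=529, r--
l=0 r=9: |-19|>|16| out[9]=361, l++
l=1 r=9: |-14|<=|16| out[8]=256, r--
l=1 r=8: |-14|>|10| out[7]=196, l++
l=2 r=8: |-11|>|10| out[6]=121, l++
l=3 r=8: |-10|<=|10| out[5]=100, r--
l=3 r=7: |-10|>|8| out[4]=100, l++
l=4 r=7: |-8|<=|8| out[3]=64, r--
l=4 r=6: |-8|>|7| out[2]=64, l++
l=5 r=6: |-5|<=|7| out[1]=49, r--
l=5 r=5: |-5|<=|-5| out[0]=25, r--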